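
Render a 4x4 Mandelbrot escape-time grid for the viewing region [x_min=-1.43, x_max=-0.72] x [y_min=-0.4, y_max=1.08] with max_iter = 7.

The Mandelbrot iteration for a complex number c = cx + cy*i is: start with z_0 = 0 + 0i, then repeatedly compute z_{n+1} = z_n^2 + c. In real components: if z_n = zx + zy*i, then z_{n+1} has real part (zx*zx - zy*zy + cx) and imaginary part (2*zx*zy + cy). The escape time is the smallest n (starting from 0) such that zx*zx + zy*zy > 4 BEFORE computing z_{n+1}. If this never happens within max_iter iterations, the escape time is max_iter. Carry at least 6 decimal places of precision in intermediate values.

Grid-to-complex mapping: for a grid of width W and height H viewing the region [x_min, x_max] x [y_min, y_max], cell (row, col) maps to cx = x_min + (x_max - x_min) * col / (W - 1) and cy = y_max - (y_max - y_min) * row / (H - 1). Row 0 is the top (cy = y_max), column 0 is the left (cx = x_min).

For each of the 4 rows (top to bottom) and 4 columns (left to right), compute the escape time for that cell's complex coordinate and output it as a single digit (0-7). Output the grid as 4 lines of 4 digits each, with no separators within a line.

Answer: 2333
3456
7777
4777

Derivation:
(row=0, col=0): c = -1.4300 + 1.0800i → escape time 2
(row=0, col=1): c = -1.1933 + 1.0800i → escape time 3
(row=0, col=2): c = -0.9567 + 1.0800i → escape time 3
(row=0, col=3): c = -0.7200 + 1.0800i → escape time 3
(row=1, col=0): c = -1.4300 + 0.5867i → escape time 3
(row=1, col=1): c = -1.1933 + 0.5867i → escape time 4
(row=1, col=2): c = -0.9567 + 0.5867i → escape time 5
(row=1, col=3): c = -0.7200 + 0.5867i → escape time 6
(row=2, col=0): c = -1.4300 + 0.0933i → escape time 7
(row=2, col=1): c = -1.1933 + 0.0933i → escape time 7
(row=2, col=2): c = -0.9567 + 0.0933i → escape time 7
(row=2, col=3): c = -0.7200 + 0.0933i → escape time 7
(row=3, col=0): c = -1.4300 + -0.4000i → escape time 4
(row=3, col=1): c = -1.1933 + -0.4000i → escape time 7
(row=3, col=2): c = -0.9567 + -0.4000i → escape time 7
(row=3, col=3): c = -0.7200 + -0.4000i → escape time 7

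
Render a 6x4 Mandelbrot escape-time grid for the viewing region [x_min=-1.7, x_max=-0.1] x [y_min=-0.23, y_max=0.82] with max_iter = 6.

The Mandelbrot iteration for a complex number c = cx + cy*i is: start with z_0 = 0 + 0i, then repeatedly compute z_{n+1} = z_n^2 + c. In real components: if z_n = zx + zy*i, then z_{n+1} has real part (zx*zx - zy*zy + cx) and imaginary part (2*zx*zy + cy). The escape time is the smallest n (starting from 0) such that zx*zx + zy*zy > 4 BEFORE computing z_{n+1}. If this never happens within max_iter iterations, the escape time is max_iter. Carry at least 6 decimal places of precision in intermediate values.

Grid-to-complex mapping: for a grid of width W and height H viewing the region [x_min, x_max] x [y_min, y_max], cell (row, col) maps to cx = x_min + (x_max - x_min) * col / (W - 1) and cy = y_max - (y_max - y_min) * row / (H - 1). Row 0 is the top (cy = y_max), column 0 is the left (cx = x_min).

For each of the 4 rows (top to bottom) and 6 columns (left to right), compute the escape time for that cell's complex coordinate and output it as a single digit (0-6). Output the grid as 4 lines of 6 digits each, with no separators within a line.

Answer: 233466
345666
566666
466666

Derivation:
(row=0, col=0): c = -1.7000 + 0.8200i → escape time 2
(row=0, col=1): c = -1.3800 + 0.8200i → escape time 3
(row=0, col=2): c = -1.0600 + 0.8200i → escape time 3
(row=0, col=3): c = -0.7400 + 0.8200i → escape time 4
(row=0, col=4): c = -0.4200 + 0.8200i → escape time 6
(row=0, col=5): c = -0.1000 + 0.8200i → escape time 6
(row=1, col=0): c = -1.7000 + 0.4700i → escape time 3
(row=1, col=1): c = -1.3800 + 0.4700i → escape time 4
(row=1, col=2): c = -1.0600 + 0.4700i → escape time 5
(row=1, col=3): c = -0.7400 + 0.4700i → escape time 6
(row=1, col=4): c = -0.4200 + 0.4700i → escape time 6
(row=1, col=5): c = -0.1000 + 0.4700i → escape time 6
(row=2, col=0): c = -1.7000 + 0.1200i → escape time 5
(row=2, col=1): c = -1.3800 + 0.1200i → escape time 6
(row=2, col=2): c = -1.0600 + 0.1200i → escape time 6
(row=2, col=3): c = -0.7400 + 0.1200i → escape time 6
(row=2, col=4): c = -0.4200 + 0.1200i → escape time 6
(row=2, col=5): c = -0.1000 + 0.1200i → escape time 6
(row=3, col=0): c = -1.7000 + -0.2300i → escape time 4
(row=3, col=1): c = -1.3800 + -0.2300i → escape time 6
(row=3, col=2): c = -1.0600 + -0.2300i → escape time 6
(row=3, col=3): c = -0.7400 + -0.2300i → escape time 6
(row=3, col=4): c = -0.4200 + -0.2300i → escape time 6
(row=3, col=5): c = -0.1000 + -0.2300i → escape time 6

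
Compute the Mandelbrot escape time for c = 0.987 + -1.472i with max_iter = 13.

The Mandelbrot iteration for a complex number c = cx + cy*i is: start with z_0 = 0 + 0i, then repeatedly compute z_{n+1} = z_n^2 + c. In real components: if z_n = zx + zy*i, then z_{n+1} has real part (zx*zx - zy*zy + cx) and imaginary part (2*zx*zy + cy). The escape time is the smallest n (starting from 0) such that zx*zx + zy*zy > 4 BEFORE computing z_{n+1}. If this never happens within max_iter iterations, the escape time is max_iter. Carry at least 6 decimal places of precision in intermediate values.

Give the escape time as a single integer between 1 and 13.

z_0 = 0 + 0i, c = 0.9870 + -1.4720i
Iter 1: z = 0.9870 + -1.4720i, |z|^2 = 3.1410
Iter 2: z = -0.2056 + -4.3777i, |z|^2 = 19.2068
Escaped at iteration 2

Answer: 2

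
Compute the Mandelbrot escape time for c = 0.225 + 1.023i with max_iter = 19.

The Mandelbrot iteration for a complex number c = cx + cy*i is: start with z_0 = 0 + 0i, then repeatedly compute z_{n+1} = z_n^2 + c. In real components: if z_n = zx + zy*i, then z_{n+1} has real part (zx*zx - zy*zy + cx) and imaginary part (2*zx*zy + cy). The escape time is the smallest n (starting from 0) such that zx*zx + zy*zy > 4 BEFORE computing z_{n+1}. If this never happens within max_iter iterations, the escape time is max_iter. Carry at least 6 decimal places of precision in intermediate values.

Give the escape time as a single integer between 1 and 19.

Answer: 4

Derivation:
z_0 = 0 + 0i, c = 0.2250 + 1.0230i
Iter 1: z = 0.2250 + 1.0230i, |z|^2 = 1.0972
Iter 2: z = -0.7709 + 1.4833i, |z|^2 = 2.7946
Iter 3: z = -1.3810 + -1.2640i, |z|^2 = 3.5051
Iter 4: z = 0.5345 + 4.5144i, |z|^2 = 20.6652
Escaped at iteration 4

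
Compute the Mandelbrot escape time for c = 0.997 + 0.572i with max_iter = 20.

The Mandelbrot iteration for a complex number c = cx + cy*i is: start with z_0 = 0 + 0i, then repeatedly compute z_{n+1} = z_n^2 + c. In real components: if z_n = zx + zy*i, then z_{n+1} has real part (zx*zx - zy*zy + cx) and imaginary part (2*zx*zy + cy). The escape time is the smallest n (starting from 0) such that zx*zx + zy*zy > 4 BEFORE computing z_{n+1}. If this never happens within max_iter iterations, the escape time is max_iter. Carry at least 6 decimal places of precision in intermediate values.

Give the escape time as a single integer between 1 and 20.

z_0 = 0 + 0i, c = 0.9970 + 0.5720i
Iter 1: z = 0.9970 + 0.5720i, |z|^2 = 1.3212
Iter 2: z = 1.6638 + 1.7126i, |z|^2 = 5.7012
Escaped at iteration 2

Answer: 2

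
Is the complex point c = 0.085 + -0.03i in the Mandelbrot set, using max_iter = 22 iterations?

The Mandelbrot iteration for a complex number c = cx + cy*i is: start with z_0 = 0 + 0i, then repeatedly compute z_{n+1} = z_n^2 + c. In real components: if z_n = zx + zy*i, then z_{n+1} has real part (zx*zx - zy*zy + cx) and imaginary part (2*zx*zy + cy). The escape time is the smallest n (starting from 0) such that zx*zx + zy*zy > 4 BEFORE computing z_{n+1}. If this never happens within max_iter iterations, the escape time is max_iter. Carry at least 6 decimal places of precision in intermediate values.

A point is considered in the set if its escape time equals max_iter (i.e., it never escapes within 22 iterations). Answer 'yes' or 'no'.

Answer: yes

Derivation:
z_0 = 0 + 0i, c = 0.0850 + -0.0300i
Iter 1: z = 0.0850 + -0.0300i, |z|^2 = 0.0081
Iter 2: z = 0.0913 + -0.0351i, |z|^2 = 0.0096
Iter 3: z = 0.0921 + -0.0364i, |z|^2 = 0.0098
Iter 4: z = 0.0922 + -0.0367i, |z|^2 = 0.0098
Iter 5: z = 0.0921 + -0.0368i, |z|^2 = 0.0098
Iter 6: z = 0.0921 + -0.0368i, |z|^2 = 0.0098
Iter 7: z = 0.0921 + -0.0368i, |z|^2 = 0.0098
Iter 8: z = 0.0921 + -0.0368i, |z|^2 = 0.0098
Iter 9: z = 0.0921 + -0.0368i, |z|^2 = 0.0098
Iter 10: z = 0.0921 + -0.0368i, |z|^2 = 0.0098
Iter 11: z = 0.0921 + -0.0368i, |z|^2 = 0.0098
Iter 12: z = 0.0921 + -0.0368i, |z|^2 = 0.0098
Iter 13: z = 0.0921 + -0.0368i, |z|^2 = 0.0098
Iter 14: z = 0.0921 + -0.0368i, |z|^2 = 0.0098
Iter 15: z = 0.0921 + -0.0368i, |z|^2 = 0.0098
Iter 16: z = 0.0921 + -0.0368i, |z|^2 = 0.0098
Iter 17: z = 0.0921 + -0.0368i, |z|^2 = 0.0098
Iter 18: z = 0.0921 + -0.0368i, |z|^2 = 0.0098
Iter 19: z = 0.0921 + -0.0368i, |z|^2 = 0.0098
Iter 20: z = 0.0921 + -0.0368i, |z|^2 = 0.0098
Iter 21: z = 0.0921 + -0.0368i, |z|^2 = 0.0098
Did not escape in 22 iterations → in set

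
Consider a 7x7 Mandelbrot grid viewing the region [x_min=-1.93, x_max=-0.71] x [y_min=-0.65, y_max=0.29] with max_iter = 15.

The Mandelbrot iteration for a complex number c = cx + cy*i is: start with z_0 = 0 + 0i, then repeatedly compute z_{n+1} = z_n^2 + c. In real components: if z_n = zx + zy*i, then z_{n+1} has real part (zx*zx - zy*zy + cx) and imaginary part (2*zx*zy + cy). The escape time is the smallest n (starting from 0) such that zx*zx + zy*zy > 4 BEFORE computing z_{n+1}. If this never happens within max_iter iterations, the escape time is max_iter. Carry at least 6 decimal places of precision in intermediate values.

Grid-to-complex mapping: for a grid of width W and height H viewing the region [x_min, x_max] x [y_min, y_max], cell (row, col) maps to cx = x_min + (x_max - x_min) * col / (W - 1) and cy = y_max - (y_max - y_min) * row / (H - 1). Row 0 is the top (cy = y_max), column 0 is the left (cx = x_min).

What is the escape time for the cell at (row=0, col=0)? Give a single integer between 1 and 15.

z_0 = 0 + 0i, c = -1.9300 + 0.2900i
Iter 1: z = -1.9300 + 0.2900i, |z|^2 = 3.8090
Iter 2: z = 1.7108 + -0.8294i, |z|^2 = 3.6147
Iter 3: z = 0.3089 + -2.5479i, |z|^2 = 6.5871
Escaped at iteration 3

Answer: 3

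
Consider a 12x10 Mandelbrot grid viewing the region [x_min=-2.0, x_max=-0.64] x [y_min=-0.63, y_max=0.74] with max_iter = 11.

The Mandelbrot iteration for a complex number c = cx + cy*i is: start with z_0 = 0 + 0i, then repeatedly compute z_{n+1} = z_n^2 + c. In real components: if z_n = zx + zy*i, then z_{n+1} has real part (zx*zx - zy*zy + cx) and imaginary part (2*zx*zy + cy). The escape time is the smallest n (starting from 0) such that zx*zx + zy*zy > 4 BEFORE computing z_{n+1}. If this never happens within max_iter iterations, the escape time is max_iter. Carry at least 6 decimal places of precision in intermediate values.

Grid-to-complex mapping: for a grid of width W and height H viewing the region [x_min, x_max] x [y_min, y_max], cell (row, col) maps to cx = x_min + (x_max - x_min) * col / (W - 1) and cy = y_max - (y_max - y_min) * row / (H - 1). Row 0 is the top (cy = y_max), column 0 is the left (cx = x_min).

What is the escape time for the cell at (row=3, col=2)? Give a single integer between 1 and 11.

Answer: 4

Derivation:
z_0 = 0 + 0i, c = -1.7527 + 0.2833i
Iter 1: z = -1.7527 + 0.2833i, |z|^2 = 3.1523
Iter 2: z = 1.2390 + -0.7099i, |z|^2 = 2.0392
Iter 3: z = -0.7214 + -1.4758i, |z|^2 = 2.6985
Iter 4: z = -3.4103 + 2.4127i, |z|^2 = 17.4513
Escaped at iteration 4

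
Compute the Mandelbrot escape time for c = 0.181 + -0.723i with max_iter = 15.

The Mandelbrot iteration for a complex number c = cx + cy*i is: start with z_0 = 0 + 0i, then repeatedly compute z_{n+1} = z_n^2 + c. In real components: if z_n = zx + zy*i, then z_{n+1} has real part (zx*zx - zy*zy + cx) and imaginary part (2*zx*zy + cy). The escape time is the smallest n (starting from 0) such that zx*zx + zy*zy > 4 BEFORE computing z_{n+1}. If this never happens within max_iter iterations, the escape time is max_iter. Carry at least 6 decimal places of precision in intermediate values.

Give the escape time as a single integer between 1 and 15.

Answer: 6

Derivation:
z_0 = 0 + 0i, c = 0.1810 + -0.7230i
Iter 1: z = 0.1810 + -0.7230i, |z|^2 = 0.5555
Iter 2: z = -0.3090 + -0.9847i, |z|^2 = 1.0651
Iter 3: z = -0.6932 + -0.1145i, |z|^2 = 0.4937
Iter 4: z = 0.6484 + -0.5642i, |z|^2 = 0.7389
Iter 5: z = 0.2831 + -1.4548i, |z|^2 = 2.1965
Iter 6: z = -1.8552 + -1.5467i, |z|^2 = 5.8342
Escaped at iteration 6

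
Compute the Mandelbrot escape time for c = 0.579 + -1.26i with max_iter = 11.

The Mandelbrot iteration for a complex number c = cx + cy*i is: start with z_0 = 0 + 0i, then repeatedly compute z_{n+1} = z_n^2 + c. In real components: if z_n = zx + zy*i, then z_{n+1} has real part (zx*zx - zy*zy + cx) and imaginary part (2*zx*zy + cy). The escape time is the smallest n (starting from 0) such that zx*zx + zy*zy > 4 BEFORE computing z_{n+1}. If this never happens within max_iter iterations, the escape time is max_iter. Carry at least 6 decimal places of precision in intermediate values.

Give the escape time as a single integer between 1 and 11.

Answer: 2

Derivation:
z_0 = 0 + 0i, c = 0.5790 + -1.2600i
Iter 1: z = 0.5790 + -1.2600i, |z|^2 = 1.9228
Iter 2: z = -0.6734 + -2.7191i, |z|^2 = 7.8468
Escaped at iteration 2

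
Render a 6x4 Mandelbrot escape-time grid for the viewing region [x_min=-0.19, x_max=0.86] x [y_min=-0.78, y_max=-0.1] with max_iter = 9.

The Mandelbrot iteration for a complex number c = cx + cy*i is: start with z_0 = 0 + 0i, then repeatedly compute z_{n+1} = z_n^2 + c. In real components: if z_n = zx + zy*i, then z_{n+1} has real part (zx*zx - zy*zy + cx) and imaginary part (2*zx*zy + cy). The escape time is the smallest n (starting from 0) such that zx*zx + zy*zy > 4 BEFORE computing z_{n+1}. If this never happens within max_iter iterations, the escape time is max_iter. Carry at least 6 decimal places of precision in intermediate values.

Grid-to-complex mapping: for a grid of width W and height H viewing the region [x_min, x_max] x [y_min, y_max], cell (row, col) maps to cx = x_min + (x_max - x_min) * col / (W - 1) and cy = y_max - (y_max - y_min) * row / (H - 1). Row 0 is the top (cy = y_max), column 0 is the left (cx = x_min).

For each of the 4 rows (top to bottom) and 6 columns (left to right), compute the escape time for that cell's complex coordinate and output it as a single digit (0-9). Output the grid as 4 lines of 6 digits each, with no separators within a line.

(row=0, col=0): c = -0.1900 + -0.1000i → escape time 9
(row=0, col=1): c = 0.0200 + -0.1000i → escape time 9
(row=0, col=2): c = 0.2300 + -0.1000i → escape time 9
(row=0, col=3): c = 0.4400 + -0.1000i → escape time 6
(row=0, col=4): c = 0.6500 + -0.1000i → escape time 4
(row=0, col=5): c = 0.8600 + -0.1000i → escape time 3
(row=1, col=0): c = -0.1900 + -0.3267i → escape time 9
(row=1, col=1): c = 0.0200 + -0.3267i → escape time 9
(row=1, col=2): c = 0.2300 + -0.3267i → escape time 9
(row=1, col=3): c = 0.4400 + -0.3267i → escape time 9
(row=1, col=4): c = 0.6500 + -0.3267i → escape time 3
(row=1, col=5): c = 0.8600 + -0.3267i → escape time 3
(row=2, col=0): c = -0.1900 + -0.5533i → escape time 9
(row=2, col=1): c = 0.0200 + -0.5533i → escape time 9
(row=2, col=2): c = 0.2300 + -0.5533i → escape time 9
(row=2, col=3): c = 0.4400 + -0.5533i → escape time 6
(row=2, col=4): c = 0.6500 + -0.5533i → escape time 3
(row=2, col=5): c = 0.8600 + -0.5533i → escape time 3
(row=3, col=0): c = -0.1900 + -0.7800i → escape time 9
(row=3, col=1): c = 0.0200 + -0.7800i → escape time 9
(row=3, col=2): c = 0.2300 + -0.7800i → escape time 5
(row=3, col=3): c = 0.4400 + -0.7800i → escape time 4
(row=3, col=4): c = 0.6500 + -0.7800i → escape time 3
(row=3, col=5): c = 0.8600 + -0.7800i → escape time 2

Answer: 999643
999933
999633
995432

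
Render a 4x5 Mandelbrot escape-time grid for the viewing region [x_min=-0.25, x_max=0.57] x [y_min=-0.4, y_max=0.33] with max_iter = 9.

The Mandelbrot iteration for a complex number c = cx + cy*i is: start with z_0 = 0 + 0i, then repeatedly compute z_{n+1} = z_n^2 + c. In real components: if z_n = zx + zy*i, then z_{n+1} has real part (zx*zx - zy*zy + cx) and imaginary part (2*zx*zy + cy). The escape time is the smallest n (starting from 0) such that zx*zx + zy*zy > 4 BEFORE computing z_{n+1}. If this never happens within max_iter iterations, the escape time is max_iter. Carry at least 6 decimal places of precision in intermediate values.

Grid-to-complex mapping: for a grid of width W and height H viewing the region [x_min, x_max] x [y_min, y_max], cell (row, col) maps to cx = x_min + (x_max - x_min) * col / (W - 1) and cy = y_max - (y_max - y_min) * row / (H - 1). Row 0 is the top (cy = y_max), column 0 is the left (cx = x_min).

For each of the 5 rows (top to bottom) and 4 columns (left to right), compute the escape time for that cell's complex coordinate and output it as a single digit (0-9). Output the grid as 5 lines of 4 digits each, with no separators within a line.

(row=0, col=0): c = -0.2500 + 0.3300i → escape time 9
(row=0, col=1): c = 0.0233 + 0.3300i → escape time 9
(row=0, col=2): c = 0.2967 + 0.3300i → escape time 9
(row=0, col=3): c = 0.5700 + 0.3300i → escape time 4
(row=1, col=0): c = -0.2500 + 0.1475i → escape time 9
(row=1, col=1): c = 0.0233 + 0.1475i → escape time 9
(row=1, col=2): c = 0.2967 + 0.1475i → escape time 9
(row=1, col=3): c = 0.5700 + 0.1475i → escape time 4
(row=2, col=0): c = -0.2500 + -0.0350i → escape time 9
(row=2, col=1): c = 0.0233 + -0.0350i → escape time 9
(row=2, col=2): c = 0.2967 + -0.0350i → escape time 9
(row=2, col=3): c = 0.5700 + -0.0350i → escape time 4
(row=3, col=0): c = -0.2500 + -0.2175i → escape time 9
(row=3, col=1): c = 0.0233 + -0.2175i → escape time 9
(row=3, col=2): c = 0.2967 + -0.2175i → escape time 9
(row=3, col=3): c = 0.5700 + -0.2175i → escape time 4
(row=4, col=0): c = -0.2500 + -0.4000i → escape time 9
(row=4, col=1): c = 0.0233 + -0.4000i → escape time 9
(row=4, col=2): c = 0.2967 + -0.4000i → escape time 9
(row=4, col=3): c = 0.5700 + -0.4000i → escape time 4

Answer: 9994
9994
9994
9994
9994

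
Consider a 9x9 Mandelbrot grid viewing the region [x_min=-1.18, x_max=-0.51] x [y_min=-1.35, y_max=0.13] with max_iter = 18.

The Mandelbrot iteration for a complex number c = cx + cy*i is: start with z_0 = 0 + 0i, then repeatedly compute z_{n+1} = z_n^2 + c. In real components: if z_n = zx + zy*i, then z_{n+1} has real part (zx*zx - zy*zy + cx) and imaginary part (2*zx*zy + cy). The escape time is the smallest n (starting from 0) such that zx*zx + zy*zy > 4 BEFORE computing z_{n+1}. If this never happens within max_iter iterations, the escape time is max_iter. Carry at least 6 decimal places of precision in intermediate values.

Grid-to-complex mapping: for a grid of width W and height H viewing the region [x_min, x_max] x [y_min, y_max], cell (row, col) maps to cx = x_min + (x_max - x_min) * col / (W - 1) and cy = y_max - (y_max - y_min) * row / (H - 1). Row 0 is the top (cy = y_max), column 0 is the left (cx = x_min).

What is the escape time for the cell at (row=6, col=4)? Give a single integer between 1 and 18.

z_0 = 0 + 0i, c = -0.8450 + -0.9800i
Iter 1: z = -0.8450 + -0.9800i, |z|^2 = 1.6744
Iter 2: z = -1.0914 + 0.6762i, |z|^2 = 1.6483
Iter 3: z = -0.1111 + -2.4560i, |z|^2 = 6.0442
Escaped at iteration 3

Answer: 3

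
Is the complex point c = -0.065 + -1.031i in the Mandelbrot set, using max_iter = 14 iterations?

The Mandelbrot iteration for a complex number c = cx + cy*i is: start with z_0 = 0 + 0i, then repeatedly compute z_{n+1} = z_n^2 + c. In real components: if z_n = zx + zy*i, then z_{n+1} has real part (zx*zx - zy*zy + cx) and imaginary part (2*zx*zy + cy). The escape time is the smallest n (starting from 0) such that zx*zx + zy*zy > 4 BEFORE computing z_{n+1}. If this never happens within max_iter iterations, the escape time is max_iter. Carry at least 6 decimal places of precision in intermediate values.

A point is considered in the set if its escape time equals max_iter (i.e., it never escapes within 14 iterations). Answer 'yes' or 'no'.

Answer: no

Derivation:
z_0 = 0 + 0i, c = -0.0650 + -1.0310i
Iter 1: z = -0.0650 + -1.0310i, |z|^2 = 1.0672
Iter 2: z = -1.1237 + -0.8970i, |z|^2 = 2.0673
Iter 3: z = 0.3932 + 0.9849i, |z|^2 = 1.1247
Iter 4: z = -0.8804 + -0.2564i, |z|^2 = 0.8409
Iter 5: z = 0.6444 + -0.5795i, |z|^2 = 0.7511
Iter 6: z = 0.0144 + -1.7779i, |z|^2 = 3.1610
Iter 7: z = -3.2256 + -1.0824i, |z|^2 = 11.5761
Escaped at iteration 7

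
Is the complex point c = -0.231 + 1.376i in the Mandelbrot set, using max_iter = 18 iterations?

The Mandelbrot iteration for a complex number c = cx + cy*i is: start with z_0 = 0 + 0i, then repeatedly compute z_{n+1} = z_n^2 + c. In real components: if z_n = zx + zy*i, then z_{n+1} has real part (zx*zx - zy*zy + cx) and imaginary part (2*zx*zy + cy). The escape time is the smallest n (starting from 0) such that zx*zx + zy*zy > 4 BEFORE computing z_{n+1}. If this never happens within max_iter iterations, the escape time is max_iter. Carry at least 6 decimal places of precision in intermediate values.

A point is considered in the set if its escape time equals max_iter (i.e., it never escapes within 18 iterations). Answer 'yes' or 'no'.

Answer: no

Derivation:
z_0 = 0 + 0i, c = -0.2310 + 1.3760i
Iter 1: z = -0.2310 + 1.3760i, |z|^2 = 1.9467
Iter 2: z = -2.0710 + 0.7403i, |z|^2 = 4.8371
Escaped at iteration 2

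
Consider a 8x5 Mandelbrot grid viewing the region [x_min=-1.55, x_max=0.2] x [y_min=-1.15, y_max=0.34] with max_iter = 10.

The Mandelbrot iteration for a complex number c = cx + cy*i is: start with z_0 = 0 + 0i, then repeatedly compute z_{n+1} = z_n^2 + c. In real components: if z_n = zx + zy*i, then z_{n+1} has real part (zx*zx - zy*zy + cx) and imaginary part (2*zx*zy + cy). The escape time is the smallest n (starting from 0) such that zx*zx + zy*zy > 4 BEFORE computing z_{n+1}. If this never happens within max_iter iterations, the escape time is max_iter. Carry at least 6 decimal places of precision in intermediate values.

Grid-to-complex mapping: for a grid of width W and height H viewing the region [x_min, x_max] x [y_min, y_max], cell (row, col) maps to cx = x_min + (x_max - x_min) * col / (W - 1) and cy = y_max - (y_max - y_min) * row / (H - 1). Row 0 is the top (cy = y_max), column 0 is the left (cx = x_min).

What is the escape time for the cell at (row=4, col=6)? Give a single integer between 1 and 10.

z_0 = 0 + 0i, c = -0.0500 + -1.1500i
Iter 1: z = -0.0500 + -1.1500i, |z|^2 = 1.3250
Iter 2: z = -1.3700 + -1.0350i, |z|^2 = 2.9481
Iter 3: z = 0.7557 + 1.6859i, |z|^2 = 3.4133
Iter 4: z = -2.3212 + 1.3980i, |z|^2 = 7.3424
Escaped at iteration 4

Answer: 4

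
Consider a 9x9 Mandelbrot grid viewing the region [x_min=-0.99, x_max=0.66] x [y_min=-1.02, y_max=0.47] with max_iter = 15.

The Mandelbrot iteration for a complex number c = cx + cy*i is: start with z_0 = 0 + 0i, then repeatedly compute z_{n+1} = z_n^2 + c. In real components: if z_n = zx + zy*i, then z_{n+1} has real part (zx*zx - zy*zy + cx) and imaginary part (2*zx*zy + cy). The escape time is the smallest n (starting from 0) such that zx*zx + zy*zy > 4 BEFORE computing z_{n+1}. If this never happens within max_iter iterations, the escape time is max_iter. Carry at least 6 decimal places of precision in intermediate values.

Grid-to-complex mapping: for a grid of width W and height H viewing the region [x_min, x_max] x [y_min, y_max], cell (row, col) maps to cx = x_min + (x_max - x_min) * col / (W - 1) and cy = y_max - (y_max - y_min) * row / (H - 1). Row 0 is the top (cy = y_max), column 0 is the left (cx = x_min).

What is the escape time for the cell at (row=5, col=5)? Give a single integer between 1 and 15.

Answer: 15

Derivation:
z_0 = 0 + 0i, c = 0.0413 + -0.4613i
Iter 1: z = 0.0413 + -0.4613i, |z|^2 = 0.2145
Iter 2: z = -0.1698 + -0.4993i, |z|^2 = 0.2781
Iter 3: z = -0.1792 + -0.2917i, |z|^2 = 0.1172
Iter 4: z = -0.0117 + -0.3567i, |z|^2 = 0.1274
Iter 5: z = -0.0858 + -0.4529i, |z|^2 = 0.2125
Iter 6: z = -0.1565 + -0.3835i, |z|^2 = 0.1716
Iter 7: z = -0.0813 + -0.3412i, |z|^2 = 0.1230
Iter 8: z = -0.0686 + -0.4058i, |z|^2 = 0.1693
Iter 9: z = -0.1187 + -0.4056i, |z|^2 = 0.1786
Iter 10: z = -0.1092 + -0.3650i, |z|^2 = 0.1451
Iter 11: z = -0.0800 + -0.3816i, |z|^2 = 0.1520
Iter 12: z = -0.0979 + -0.4002i, |z|^2 = 0.1697
Iter 13: z = -0.1093 + -0.3829i, |z|^2 = 0.1585
Iter 14: z = -0.0934 + -0.3776i, |z|^2 = 0.1513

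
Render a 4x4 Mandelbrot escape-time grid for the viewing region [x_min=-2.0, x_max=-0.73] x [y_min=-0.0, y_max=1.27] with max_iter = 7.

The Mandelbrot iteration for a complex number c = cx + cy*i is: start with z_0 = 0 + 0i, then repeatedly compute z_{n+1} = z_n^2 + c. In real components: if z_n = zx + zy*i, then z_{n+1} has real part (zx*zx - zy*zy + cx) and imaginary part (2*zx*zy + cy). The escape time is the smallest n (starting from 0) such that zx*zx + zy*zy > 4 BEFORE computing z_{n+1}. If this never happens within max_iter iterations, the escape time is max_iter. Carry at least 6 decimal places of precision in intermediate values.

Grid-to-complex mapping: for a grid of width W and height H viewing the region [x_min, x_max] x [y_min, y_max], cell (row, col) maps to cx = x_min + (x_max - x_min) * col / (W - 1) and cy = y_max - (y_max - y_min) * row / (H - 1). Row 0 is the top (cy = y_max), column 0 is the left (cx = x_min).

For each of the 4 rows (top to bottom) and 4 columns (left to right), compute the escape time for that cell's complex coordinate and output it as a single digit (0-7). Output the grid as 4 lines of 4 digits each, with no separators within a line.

(row=0, col=0): c = -2.0000 + 1.2700i → escape time 1
(row=0, col=1): c = -1.5767 + 1.2700i → escape time 1
(row=0, col=2): c = -1.1533 + 1.2700i → escape time 2
(row=0, col=3): c = -0.7300 + 1.2700i → escape time 3
(row=1, col=0): c = -2.0000 + 0.8467i → escape time 1
(row=1, col=1): c = -1.5767 + 0.8467i → escape time 3
(row=1, col=2): c = -1.1533 + 0.8467i → escape time 3
(row=1, col=3): c = -0.7300 + 0.8467i → escape time 4
(row=2, col=0): c = -2.0000 + 0.4233i → escape time 1
(row=2, col=1): c = -1.5767 + 0.4233i → escape time 3
(row=2, col=2): c = -1.1533 + 0.4233i → escape time 6
(row=2, col=3): c = -0.7300 + 0.4233i → escape time 7
(row=3, col=0): c = -2.0000 + 0.0000i → escape time 7
(row=3, col=1): c = -1.5767 + 0.0000i → escape time 7
(row=3, col=2): c = -1.1533 + 0.0000i → escape time 7
(row=3, col=3): c = -0.7300 + 0.0000i → escape time 7

Answer: 1123
1334
1367
7777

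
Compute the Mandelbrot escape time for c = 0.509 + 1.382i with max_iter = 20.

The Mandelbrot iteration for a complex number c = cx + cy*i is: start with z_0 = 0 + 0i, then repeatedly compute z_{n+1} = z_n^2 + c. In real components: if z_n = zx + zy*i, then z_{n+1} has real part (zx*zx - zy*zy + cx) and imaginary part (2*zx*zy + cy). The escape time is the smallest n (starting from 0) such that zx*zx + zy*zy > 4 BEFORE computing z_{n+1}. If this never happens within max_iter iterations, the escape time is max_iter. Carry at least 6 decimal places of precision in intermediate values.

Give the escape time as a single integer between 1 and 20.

Answer: 2

Derivation:
z_0 = 0 + 0i, c = 0.5090 + 1.3820i
Iter 1: z = 0.5090 + 1.3820i, |z|^2 = 2.1690
Iter 2: z = -1.1418 + 2.7889i, |z|^2 = 9.0816
Escaped at iteration 2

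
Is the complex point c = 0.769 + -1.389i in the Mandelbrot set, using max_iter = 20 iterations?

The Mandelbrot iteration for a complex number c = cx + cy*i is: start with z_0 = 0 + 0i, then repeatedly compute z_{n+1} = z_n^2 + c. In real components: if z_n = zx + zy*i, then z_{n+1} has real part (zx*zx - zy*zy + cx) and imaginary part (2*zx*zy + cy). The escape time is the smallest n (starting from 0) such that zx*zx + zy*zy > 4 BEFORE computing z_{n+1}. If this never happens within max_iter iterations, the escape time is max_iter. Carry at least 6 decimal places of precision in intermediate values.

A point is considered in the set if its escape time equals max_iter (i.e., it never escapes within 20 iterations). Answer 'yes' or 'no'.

Answer: no

Derivation:
z_0 = 0 + 0i, c = 0.7690 + -1.3890i
Iter 1: z = 0.7690 + -1.3890i, |z|^2 = 2.5207
Iter 2: z = -0.5690 + -3.5253i, |z|^2 = 12.7513
Escaped at iteration 2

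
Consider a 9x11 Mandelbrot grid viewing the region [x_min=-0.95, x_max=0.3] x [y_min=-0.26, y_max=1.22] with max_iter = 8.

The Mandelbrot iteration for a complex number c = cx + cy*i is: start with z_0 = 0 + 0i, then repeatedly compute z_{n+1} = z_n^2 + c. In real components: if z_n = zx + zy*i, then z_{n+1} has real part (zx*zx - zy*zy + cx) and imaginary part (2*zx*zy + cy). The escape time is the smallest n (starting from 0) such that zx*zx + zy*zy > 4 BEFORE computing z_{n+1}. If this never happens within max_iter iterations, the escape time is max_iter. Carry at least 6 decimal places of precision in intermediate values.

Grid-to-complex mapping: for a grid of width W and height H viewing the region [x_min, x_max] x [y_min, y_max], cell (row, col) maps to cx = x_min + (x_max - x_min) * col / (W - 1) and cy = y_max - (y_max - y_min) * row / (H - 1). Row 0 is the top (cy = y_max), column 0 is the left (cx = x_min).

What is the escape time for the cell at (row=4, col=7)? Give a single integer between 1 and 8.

Answer: 8

Derivation:
z_0 = 0 + 0i, c = 0.1438 + 0.6280i
Iter 1: z = 0.1438 + 0.6280i, |z|^2 = 0.4150
Iter 2: z = -0.2300 + 0.8086i, |z|^2 = 0.7066
Iter 3: z = -0.4571 + 0.2561i, |z|^2 = 0.2746
Iter 4: z = 0.2871 + 0.3939i, |z|^2 = 0.2376
Iter 5: z = 0.0711 + 0.8542i, |z|^2 = 0.7346
Iter 6: z = -0.5808 + 0.7494i, |z|^2 = 0.8989
Iter 7: z = -0.0805 + -0.2425i, |z|^2 = 0.0653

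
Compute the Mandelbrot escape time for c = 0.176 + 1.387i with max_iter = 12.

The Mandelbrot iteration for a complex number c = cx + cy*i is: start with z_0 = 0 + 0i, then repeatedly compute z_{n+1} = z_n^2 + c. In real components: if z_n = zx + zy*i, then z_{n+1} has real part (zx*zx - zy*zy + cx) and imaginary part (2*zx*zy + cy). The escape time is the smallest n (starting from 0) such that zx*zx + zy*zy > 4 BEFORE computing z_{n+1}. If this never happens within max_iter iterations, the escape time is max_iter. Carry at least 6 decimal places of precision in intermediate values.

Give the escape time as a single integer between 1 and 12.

Answer: 2

Derivation:
z_0 = 0 + 0i, c = 0.1760 + 1.3870i
Iter 1: z = 0.1760 + 1.3870i, |z|^2 = 1.9547
Iter 2: z = -1.7168 + 1.8752i, |z|^2 = 6.4638
Escaped at iteration 2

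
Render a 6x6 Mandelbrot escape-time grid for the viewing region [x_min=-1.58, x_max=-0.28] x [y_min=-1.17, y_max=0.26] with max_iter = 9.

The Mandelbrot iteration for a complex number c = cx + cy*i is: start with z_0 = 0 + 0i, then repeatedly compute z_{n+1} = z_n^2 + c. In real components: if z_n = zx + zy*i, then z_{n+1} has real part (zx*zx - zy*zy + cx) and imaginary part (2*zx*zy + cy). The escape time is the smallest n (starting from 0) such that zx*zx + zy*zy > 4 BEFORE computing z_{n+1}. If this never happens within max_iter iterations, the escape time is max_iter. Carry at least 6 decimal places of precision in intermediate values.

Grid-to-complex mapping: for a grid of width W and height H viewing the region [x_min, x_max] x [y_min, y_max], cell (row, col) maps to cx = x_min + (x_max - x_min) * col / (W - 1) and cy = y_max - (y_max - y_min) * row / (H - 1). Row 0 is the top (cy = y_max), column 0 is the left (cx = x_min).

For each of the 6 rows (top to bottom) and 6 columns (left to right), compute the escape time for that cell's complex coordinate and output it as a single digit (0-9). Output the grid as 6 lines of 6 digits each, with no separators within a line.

Answer: 479999
899999
469999
334599
333448
223334

Derivation:
(row=0, col=0): c = -1.5800 + 0.2600i → escape time 4
(row=0, col=1): c = -1.3200 + 0.2600i → escape time 7
(row=0, col=2): c = -1.0600 + 0.2600i → escape time 9
(row=0, col=3): c = -0.8000 + 0.2600i → escape time 9
(row=0, col=4): c = -0.5400 + 0.2600i → escape time 9
(row=0, col=5): c = -0.2800 + 0.2600i → escape time 9
(row=1, col=0): c = -1.5800 + -0.0260i → escape time 8
(row=1, col=1): c = -1.3200 + -0.0260i → escape time 9
(row=1, col=2): c = -1.0600 + -0.0260i → escape time 9
(row=1, col=3): c = -0.8000 + -0.0260i → escape time 9
(row=1, col=4): c = -0.5400 + -0.0260i → escape time 9
(row=1, col=5): c = -0.2800 + -0.0260i → escape time 9
(row=2, col=0): c = -1.5800 + -0.3120i → escape time 4
(row=2, col=1): c = -1.3200 + -0.3120i → escape time 6
(row=2, col=2): c = -1.0600 + -0.3120i → escape time 9
(row=2, col=3): c = -0.8000 + -0.3120i → escape time 9
(row=2, col=4): c = -0.5400 + -0.3120i → escape time 9
(row=2, col=5): c = -0.2800 + -0.3120i → escape time 9
(row=3, col=0): c = -1.5800 + -0.5980i → escape time 3
(row=3, col=1): c = -1.3200 + -0.5980i → escape time 3
(row=3, col=2): c = -1.0600 + -0.5980i → escape time 4
(row=3, col=3): c = -0.8000 + -0.5980i → escape time 5
(row=3, col=4): c = -0.5400 + -0.5980i → escape time 9
(row=3, col=5): c = -0.2800 + -0.5980i → escape time 9
(row=4, col=0): c = -1.5800 + -0.8840i → escape time 3
(row=4, col=1): c = -1.3200 + -0.8840i → escape time 3
(row=4, col=2): c = -1.0600 + -0.8840i → escape time 3
(row=4, col=3): c = -0.8000 + -0.8840i → escape time 4
(row=4, col=4): c = -0.5400 + -0.8840i → escape time 4
(row=4, col=5): c = -0.2800 + -0.8840i → escape time 8
(row=5, col=0): c = -1.5800 + -1.1700i → escape time 2
(row=5, col=1): c = -1.3200 + -1.1700i → escape time 2
(row=5, col=2): c = -1.0600 + -1.1700i → escape time 3
(row=5, col=3): c = -0.8000 + -1.1700i → escape time 3
(row=5, col=4): c = -0.5400 + -1.1700i → escape time 3
(row=5, col=5): c = -0.2800 + -1.1700i → escape time 4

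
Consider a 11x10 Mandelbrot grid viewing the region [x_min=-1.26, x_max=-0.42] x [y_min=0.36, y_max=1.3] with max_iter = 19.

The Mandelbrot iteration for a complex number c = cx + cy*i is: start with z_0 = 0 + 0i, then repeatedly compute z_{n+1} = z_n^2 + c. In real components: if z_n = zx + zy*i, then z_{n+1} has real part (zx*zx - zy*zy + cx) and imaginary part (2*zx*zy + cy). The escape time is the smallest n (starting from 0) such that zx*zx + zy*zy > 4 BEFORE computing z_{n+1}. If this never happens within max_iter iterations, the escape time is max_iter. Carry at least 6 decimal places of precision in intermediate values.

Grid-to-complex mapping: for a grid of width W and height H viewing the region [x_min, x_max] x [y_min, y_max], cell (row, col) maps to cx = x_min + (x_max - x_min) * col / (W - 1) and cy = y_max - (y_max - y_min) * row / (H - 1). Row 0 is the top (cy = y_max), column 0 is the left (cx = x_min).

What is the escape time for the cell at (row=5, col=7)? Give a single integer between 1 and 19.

Answer: 4

Derivation:
z_0 = 0 + 0i, c = -0.6720 + 0.7778i
Iter 1: z = -0.6720 + 0.7778i, |z|^2 = 1.0565
Iter 2: z = -0.8254 + -0.2676i, |z|^2 = 0.7528
Iter 3: z = -0.0624 + 1.2194i, |z|^2 = 1.4909
Iter 4: z = -2.1551 + 0.6257i, |z|^2 = 5.0360
Escaped at iteration 4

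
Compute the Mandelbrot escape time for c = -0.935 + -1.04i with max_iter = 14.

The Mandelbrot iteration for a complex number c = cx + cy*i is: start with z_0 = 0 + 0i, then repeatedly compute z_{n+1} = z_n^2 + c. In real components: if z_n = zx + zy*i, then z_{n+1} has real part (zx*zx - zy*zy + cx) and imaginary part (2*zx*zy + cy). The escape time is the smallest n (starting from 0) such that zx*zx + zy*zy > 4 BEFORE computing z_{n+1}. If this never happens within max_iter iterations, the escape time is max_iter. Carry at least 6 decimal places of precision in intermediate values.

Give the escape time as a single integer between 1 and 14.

Answer: 3

Derivation:
z_0 = 0 + 0i, c = -0.9350 + -1.0400i
Iter 1: z = -0.9350 + -1.0400i, |z|^2 = 1.9558
Iter 2: z = -1.1424 + 0.9048i, |z|^2 = 2.1237
Iter 3: z = -0.4486 + -3.1072i, |z|^2 = 9.8562
Escaped at iteration 3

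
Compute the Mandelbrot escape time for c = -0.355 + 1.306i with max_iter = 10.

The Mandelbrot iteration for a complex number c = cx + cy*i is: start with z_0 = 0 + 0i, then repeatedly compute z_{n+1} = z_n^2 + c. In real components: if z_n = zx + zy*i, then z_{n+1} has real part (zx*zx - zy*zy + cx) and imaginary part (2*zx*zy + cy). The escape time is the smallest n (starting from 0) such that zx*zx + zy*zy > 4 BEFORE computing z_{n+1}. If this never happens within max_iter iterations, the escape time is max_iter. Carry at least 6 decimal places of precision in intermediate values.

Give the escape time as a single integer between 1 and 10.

z_0 = 0 + 0i, c = -0.3550 + 1.3060i
Iter 1: z = -0.3550 + 1.3060i, |z|^2 = 1.8317
Iter 2: z = -1.9346 + 0.3787i, |z|^2 = 3.8862
Iter 3: z = 3.2443 + -0.1594i, |z|^2 = 10.5507
Escaped at iteration 3

Answer: 3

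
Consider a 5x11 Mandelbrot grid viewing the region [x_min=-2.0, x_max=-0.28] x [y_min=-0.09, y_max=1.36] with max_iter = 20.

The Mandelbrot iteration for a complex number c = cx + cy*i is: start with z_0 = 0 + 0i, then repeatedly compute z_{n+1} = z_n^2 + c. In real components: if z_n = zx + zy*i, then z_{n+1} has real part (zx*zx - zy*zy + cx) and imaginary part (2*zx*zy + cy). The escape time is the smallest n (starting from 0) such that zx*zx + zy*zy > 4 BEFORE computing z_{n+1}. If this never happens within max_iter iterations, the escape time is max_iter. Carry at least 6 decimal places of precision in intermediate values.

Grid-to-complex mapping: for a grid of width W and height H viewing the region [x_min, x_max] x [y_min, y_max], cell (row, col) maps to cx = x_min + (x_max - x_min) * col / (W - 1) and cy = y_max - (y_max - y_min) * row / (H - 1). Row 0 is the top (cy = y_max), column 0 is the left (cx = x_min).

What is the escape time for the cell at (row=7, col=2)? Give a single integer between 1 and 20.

Answer: 10

Derivation:
z_0 = 0 + 0i, c = -1.1400 + 0.3450i
Iter 1: z = -1.1400 + 0.3450i, |z|^2 = 1.4186
Iter 2: z = 0.0406 + -0.4416i, |z|^2 = 0.1967
Iter 3: z = -1.3334 + 0.3092i, |z|^2 = 1.8734
Iter 4: z = 0.5423 + -0.4795i, |z|^2 = 0.5239
Iter 5: z = -1.0758 + -0.1750i, |z|^2 = 1.1880
Iter 6: z = -0.0132 + 0.7215i, |z|^2 = 0.5208
Iter 7: z = -1.6604 + 0.3259i, |z|^2 = 2.8632
Iter 8: z = 1.5108 + -0.7372i, |z|^2 = 2.8261
Iter 9: z = 0.5991 + -1.8826i, |z|^2 = 3.9031
Iter 10: z = -4.3252 + -1.9108i, |z|^2 = 22.3581
Escaped at iteration 10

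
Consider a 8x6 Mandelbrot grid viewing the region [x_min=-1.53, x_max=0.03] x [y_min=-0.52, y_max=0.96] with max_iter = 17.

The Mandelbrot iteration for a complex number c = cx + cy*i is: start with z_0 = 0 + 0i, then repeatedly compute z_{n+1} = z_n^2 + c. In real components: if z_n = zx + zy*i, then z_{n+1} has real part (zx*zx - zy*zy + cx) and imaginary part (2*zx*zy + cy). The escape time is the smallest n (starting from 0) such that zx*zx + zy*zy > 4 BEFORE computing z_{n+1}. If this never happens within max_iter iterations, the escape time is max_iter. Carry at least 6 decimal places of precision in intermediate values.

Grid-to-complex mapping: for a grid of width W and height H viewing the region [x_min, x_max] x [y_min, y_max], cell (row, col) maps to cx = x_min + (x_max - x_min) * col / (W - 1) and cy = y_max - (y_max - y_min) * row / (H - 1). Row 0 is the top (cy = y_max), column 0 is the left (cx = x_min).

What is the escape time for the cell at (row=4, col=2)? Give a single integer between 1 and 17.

z_0 = 0 + 0i, c = -1.0843 + -0.2240i
Iter 1: z = -1.0843 + -0.2240i, |z|^2 = 1.2259
Iter 2: z = 0.0412 + 0.2618i, |z|^2 = 0.0702
Iter 3: z = -1.1511 + -0.2024i, |z|^2 = 1.3660
Iter 4: z = 0.1998 + 0.2420i, |z|^2 = 0.0985
Iter 5: z = -1.1029 + -0.1273i, |z|^2 = 1.2327
Iter 6: z = 0.1160 + 0.0568i, |z|^2 = 0.0167
Iter 7: z = -1.0741 + -0.2108i, |z|^2 = 1.1980
Iter 8: z = 0.0249 + 0.2289i, |z|^2 = 0.0530
Iter 9: z = -1.1360 + -0.2126i, |z|^2 = 1.3358
Iter 10: z = 0.1611 + 0.2591i, |z|^2 = 0.0931
Iter 11: z = -1.1255 + -0.1405i, |z|^2 = 1.2864
Iter 12: z = 0.1626 + 0.0923i, |z|^2 = 0.0350
Iter 13: z = -1.0664 + -0.1940i, |z|^2 = 1.1747
Iter 14: z = 0.0152 + 0.1897i, |z|^2 = 0.0362
Iter 15: z = -1.1200 + -0.2182i, |z|^2 = 1.3021
Iter 16: z = 0.1226 + 0.2649i, |z|^2 = 0.0852

Answer: 17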